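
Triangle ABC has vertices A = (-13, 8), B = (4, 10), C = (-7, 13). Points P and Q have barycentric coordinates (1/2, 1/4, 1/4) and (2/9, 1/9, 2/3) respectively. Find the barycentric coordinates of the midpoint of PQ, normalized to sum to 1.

Since both coordinate triples sum to 1, the midpoint's barycentrics are the componentwise average.
(1/2+2/9)/2 = 13/36; similarly 13/72 and 11/24.

(13/36, 13/72, 11/24)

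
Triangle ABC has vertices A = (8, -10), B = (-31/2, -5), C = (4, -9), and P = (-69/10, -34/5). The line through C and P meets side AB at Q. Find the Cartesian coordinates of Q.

(-77/8, -25/4)

Barycentric coordinates of P with respect to ABC: (1/5, 3/5, 1/5).
On side AB the C-coordinate is zero; dropping P's C-weight 1/5 and renormalizing the remaining 1/5 : 3/5 gives weights 1/4, 3/4 on A, B.
Q = (1/4)·(8, -10) + (3/4)·(-31/2, -5) = (-77/8, -25/4).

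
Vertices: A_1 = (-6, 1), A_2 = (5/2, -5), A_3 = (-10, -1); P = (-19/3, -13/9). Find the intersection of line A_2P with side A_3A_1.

(-62/7, -3/7)

Barycentric coordinates of P with respect to A_1A_2A_3: (2/9, 2/9, 5/9).
On side A_3A_1 the A_2-coordinate is zero; dropping P's A_2-weight 2/9 and renormalizing the remaining 5/9 : 2/9 gives weights 5/7, 2/7 on A_3, A_1.
Q = (5/7)·(-10, -1) + (2/7)·(-6, 1) = (-62/7, -3/7).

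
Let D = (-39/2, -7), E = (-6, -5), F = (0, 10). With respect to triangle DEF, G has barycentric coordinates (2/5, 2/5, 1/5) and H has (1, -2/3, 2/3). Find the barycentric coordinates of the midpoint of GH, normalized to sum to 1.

(7/10, -2/15, 13/30)

Since both coordinate triples sum to 1, the midpoint's barycentrics are the componentwise average.
(2/5+1)/2 = 7/10; similarly -2/15 and 13/30.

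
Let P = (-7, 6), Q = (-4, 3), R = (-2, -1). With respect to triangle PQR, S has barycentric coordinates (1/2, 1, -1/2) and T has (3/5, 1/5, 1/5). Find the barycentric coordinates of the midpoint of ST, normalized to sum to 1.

Since both coordinate triples sum to 1, the midpoint's barycentrics are the componentwise average.
(1/2+3/5)/2 = 11/20; similarly 3/5 and -3/20.

(11/20, 3/5, -3/20)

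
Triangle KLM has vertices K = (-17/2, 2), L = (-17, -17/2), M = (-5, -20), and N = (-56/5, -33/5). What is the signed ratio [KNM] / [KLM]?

[KLM] = ½·((-17/2)·(-17/2−(-20)) + (-17)·(-20−2) + (-5)·(2−(-17/2))) = ½·(-391/4 + 374 − 105/2) = 895/8.
[KNM] = ½·((-17/2)·(-33/5−(-20)) + (-56/5)·(-20−2) + (-5)·(2−(-33/5))) = ½·(-1139/10 + 1232/5 − 43) = 179/4, so the ratio is (179/4)/(895/8) = 2/5.

2/5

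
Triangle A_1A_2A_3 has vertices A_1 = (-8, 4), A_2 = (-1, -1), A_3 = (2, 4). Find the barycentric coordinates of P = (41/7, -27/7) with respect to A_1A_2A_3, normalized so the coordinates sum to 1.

(-6/7, 11/7, 2/7)

Signed area of the reference triangle: [A_1A_2A_3] = ½·((-8)·(-1−4) + (-1)·(4−4) + 2·(4−(-1))) = ½·(40 + 0 + 10) = 25.
[PA_2A_3] = ½·((41/7)·(-1−4) + (-1)·(4−(-27/7)) + 2·(-27/7−(-1))) = ½·(-205/7 − 55/7 − 40/7) = -150/7, so the A_1-coordinate is (-150/7)/25 = -6/7.
[A_1PA_3] = ½·((-8)·(-27/7−4) + (41/7)·(4−4) + 2·(4−(-27/7))) = ½·(440/7 + 0 + 110/7) = 275/7, so the A_2-coordinate is 11/7.
[A_1A_2P] = ½·((-8)·(-1−(-27/7)) + (-1)·(-27/7−4) + (41/7)·(4−(-1))) = ½·(-160/7 + 55/7 + 205/7) = 50/7, so the A_3-coordinate is 2/7.
Check: -6/7 + 11/7 + 2/7 = 1.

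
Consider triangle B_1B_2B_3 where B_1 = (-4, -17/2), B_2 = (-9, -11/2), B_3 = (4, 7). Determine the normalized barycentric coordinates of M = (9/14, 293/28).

Signed area of the reference triangle: [B_1B_2B_3] = ½·((-4)·(-11/2−7) + (-9)·(7−(-17/2)) + 4·(-17/2−(-11/2))) = ½·(50 − 279/2 − 12) = -203/4.
[MB_2B_3] = ½·((9/14)·(-11/2−7) + (-9)·(7−(293/28)) + 4·(293/28−(-11/2))) = ½·(-225/28 + 873/28 + 447/7) = 87/2, so the B_1-coordinate is (87/2)/(-203/4) = -6/7.
[B_1MB_3] = ½·((-4)·(293/28−7) + (9/14)·(7−(-17/2)) + 4·(-17/2−(293/28))) = ½·(-97/7 + 279/28 − 531/7) = -319/8, so the B_2-coordinate is 11/14.
[B_1B_2M] = ½·((-4)·(-11/2−(293/28)) + (-9)·(293/28−(-17/2)) + (9/14)·(-17/2−(-11/2))) = ½·(447/7 − 4779/28 − 27/14) = -435/8, so the B_3-coordinate is 15/14.

(-6/7, 11/14, 15/14)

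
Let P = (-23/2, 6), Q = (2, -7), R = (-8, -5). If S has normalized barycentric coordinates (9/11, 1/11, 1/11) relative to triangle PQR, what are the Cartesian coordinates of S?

(-219/22, 42/11)

S = (9/11)·P + (1/11)·Q + (1/11)·R.
x-coordinate: (9/11)·(-23/2) + (1/11)·2 + (1/11)·(-8) = -219/22.
y-coordinate: (9/11)·6 + (1/11)·(-7) + (1/11)·(-5) = 42/11.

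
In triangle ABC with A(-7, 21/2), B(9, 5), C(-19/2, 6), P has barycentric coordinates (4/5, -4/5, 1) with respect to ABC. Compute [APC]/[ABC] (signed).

The signed ratio [APC]/[ABC] equals the barycentric coordinate of P at vertex B, which is -4/5.

-4/5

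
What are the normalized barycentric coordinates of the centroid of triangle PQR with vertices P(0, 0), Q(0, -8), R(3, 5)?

(1/3, 1/3, 1/3)

The centroid is the average of the vertices, so each weight is 1/3.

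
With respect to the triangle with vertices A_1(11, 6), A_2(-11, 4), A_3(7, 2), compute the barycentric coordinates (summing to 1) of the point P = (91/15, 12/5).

Signed area of the reference triangle: [A_1A_2A_3] = ½·(11·(4−2) + (-11)·(2−6) + 7·(6−4)) = ½·(22 + 44 + 14) = 40.
[PA_2A_3] = ½·((91/15)·(4−2) + (-11)·(2−(12/5)) + 7·(12/5−4)) = ½·(182/15 + 22/5 − 56/5) = 8/3, so the A_1-coordinate is (8/3)/40 = 1/15.
[A_1PA_3] = ½·(11·(12/5−2) + (91/15)·(2−6) + 7·(6−(12/5))) = ½·(22/5 − 364/15 + 126/5) = 8/3, so the A_2-coordinate is 1/15.
[A_1A_2P] = ½·(11·(4−(12/5)) + (-11)·(12/5−6) + (91/15)·(6−4)) = ½·(88/5 + 198/5 + 182/15) = 104/3, so the A_3-coordinate is 13/15.
Check: 1/15 + 1/15 + 13/15 = 1.

(1/15, 1/15, 13/15)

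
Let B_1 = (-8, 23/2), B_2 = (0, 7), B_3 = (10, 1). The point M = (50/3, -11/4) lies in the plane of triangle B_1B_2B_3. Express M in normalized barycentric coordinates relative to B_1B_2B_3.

Signed area of the reference triangle: [B_1B_2B_3] = ½·((-8)·(7−1) + 0·(1−(23/2)) + 10·(23/2−7)) = ½·(-48 + 0 + 45) = -3/2.
[MB_2B_3] = ½·((50/3)·(7−1) + 0·(1−(-11/4)) + 10·(-11/4−7)) = ½·(100 + 0 − 195/2) = 5/4, so the B_1-coordinate is (5/4)/(-3/2) = -5/6.
[B_1MB_3] = ½·((-8)·(-11/4−1) + (50/3)·(1−(23/2)) + 10·(23/2−(-11/4))) = ½·(30 − 175 + 285/2) = -5/4, so the B_2-coordinate is 5/6.
[B_1B_2M] = ½·((-8)·(7−(-11/4)) + 0·(-11/4−(23/2)) + (50/3)·(23/2−7)) = ½·(-78 + 0 + 75) = -3/2, so the B_3-coordinate is 1.

(-5/6, 5/6, 1)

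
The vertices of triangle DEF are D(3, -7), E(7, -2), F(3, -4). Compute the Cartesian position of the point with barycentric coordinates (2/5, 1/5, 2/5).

G = (2/5)·D + (1/5)·E + (2/5)·F.
x-coordinate: (2/5)·3 + (1/5)·7 + (2/5)·3 = 19/5.
y-coordinate: (2/5)·(-7) + (1/5)·(-2) + (2/5)·(-4) = -24/5.

(19/5, -24/5)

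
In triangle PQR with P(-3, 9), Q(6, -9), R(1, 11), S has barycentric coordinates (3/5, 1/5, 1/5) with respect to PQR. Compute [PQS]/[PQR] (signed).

1/5

The signed ratio [PQS]/[PQR] equals the barycentric coordinate of S at vertex R, which is 1/5.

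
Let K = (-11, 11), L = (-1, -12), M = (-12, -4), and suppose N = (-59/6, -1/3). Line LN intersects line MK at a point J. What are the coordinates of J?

(-58/5, 2)

Barycentric coordinates of N with respect to KLM: (1/3, 1/6, 1/2).
On side MK the L-coordinate is zero; dropping N's L-weight 1/6 and renormalizing the remaining 1/2 : 1/3 gives weights 3/5, 2/5 on M, K.
J = (3/5)·(-12, -4) + (2/5)·(-11, 11) = (-58/5, 2).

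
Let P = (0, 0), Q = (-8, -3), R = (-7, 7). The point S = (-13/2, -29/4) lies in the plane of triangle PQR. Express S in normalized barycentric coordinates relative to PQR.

Signed area of the reference triangle: [PQR] = ½·(0·(-3−7) + (-8)·(7−0) + (-7)·(0−(-3))) = ½·(0 − 56 − 21) = -77/2.
[SQR] = ½·((-13/2)·(-3−7) + (-8)·(7−(-29/4)) + (-7)·(-29/4−(-3))) = ½·(65 − 114 + 119/4) = -77/8, so the P-coordinate is (-77/8)/(-77/2) = 1/4.
[PSR] = ½·(0·(-29/4−7) + (-13/2)·(7−0) + (-7)·(0−(-29/4))) = ½·(0 − 91/2 − 203/4) = -385/8, so the Q-coordinate is 5/4.
[PQS] = ½·(0·(-3−(-29/4)) + (-8)·(-29/4−0) + (-13/2)·(0−(-3))) = ½·(0 + 58 − 39/2) = 77/4, so the R-coordinate is -1/2.
Check: 1/4 + 5/4 − 1/2 = 1.

(1/4, 5/4, -1/2)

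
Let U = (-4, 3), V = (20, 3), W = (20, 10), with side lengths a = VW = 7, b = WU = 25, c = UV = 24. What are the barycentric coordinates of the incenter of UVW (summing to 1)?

(1/8, 25/56, 3/7)

The incenter has barycentric coordinates proportional to the opposite side lengths: (7 : 25 : 24).
Normalizing by 7+25+24 = 56 gives (1/8, 25/56, 3/7).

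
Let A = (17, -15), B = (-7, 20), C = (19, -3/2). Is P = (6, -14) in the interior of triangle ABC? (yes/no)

no

Barycentric coordinates of P: (1209/788, 301/788, -361/394).
The three coordinates are positive, positive, negative; a point is interior exactly when all three are positive.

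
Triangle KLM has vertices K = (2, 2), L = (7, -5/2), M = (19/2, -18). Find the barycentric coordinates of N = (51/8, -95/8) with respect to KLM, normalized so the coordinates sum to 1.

Signed area of the reference triangle: [KLM] = ½·(2·(-5/2−(-18)) + 7·(-18−2) + (19/2)·(2−(-5/2))) = ½·(31 − 140 + 171/4) = -265/8.
[NLM] = ½·((51/8)·(-5/2−(-18)) + 7·(-18−(-95/8)) + (19/2)·(-95/8−(-5/2))) = ½·(1581/16 − 343/8 − 1425/16) = -265/16, so the K-coordinate is (-265/16)/(-265/8) = 1/2.
[KNM] = ½·(2·(-95/8−(-18)) + (51/8)·(-18−2) + (19/2)·(2−(-95/8))) = ½·(49/4 − 255/2 + 2109/16) = 265/32, so the L-coordinate is -1/4.
[KLN] = ½·(2·(-5/2−(-95/8)) + 7·(-95/8−2) + (51/8)·(2−(-5/2))) = ½·(75/4 − 777/8 + 459/16) = -795/32, so the M-coordinate is 3/4.

(1/2, -1/4, 3/4)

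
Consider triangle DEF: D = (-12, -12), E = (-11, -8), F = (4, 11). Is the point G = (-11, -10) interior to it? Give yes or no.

Barycentric coordinates of G: (30/41, 9/41, 2/41).
The three coordinates are positive, positive, positive; a point is interior exactly when all three are positive.

yes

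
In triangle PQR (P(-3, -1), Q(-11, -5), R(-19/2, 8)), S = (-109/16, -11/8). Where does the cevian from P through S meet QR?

(-85/8, -7/4)

Barycentric coordinates of S with respect to PQR: (1/2, 3/8, 1/8).
On side QR the P-coordinate is zero; dropping S's P-weight 1/2 and renormalizing the remaining 3/8 : 1/8 gives weights 3/4, 1/4 on Q, R.
T = (3/4)·(-11, -5) + (1/4)·(-19/2, 8) = (-85/8, -7/4).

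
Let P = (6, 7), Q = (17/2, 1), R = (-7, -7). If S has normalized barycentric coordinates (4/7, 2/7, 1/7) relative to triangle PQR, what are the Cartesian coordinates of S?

S = (4/7)·P + (2/7)·Q + (1/7)·R.
x-coordinate: (4/7)·6 + (2/7)·(17/2) + (1/7)·(-7) = 34/7.
y-coordinate: (4/7)·7 + (2/7)·1 + (1/7)·(-7) = 23/7.

(34/7, 23/7)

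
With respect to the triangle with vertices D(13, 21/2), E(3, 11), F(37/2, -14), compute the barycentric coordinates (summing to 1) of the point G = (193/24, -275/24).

Signed area of the reference triangle: [DEF] = ½·(13·(11−(-14)) + 3·(-14−(21/2)) + (37/2)·(21/2−11)) = ½·(325 − 147/2 − 37/4) = 969/8.
[GEF] = ½·((193/24)·(11−(-14)) + 3·(-14−(-275/24)) + (37/2)·(-275/24−11)) = ½·(4825/24 − 61/8 − 19943/48) = -3553/32, so the D-coordinate is (-3553/32)/(969/8) = -11/12.
[DGF] = ½·(13·(-275/24−(-14)) + (193/24)·(-14−(21/2)) + (37/2)·(21/2−(-275/24))) = ½·(793/24 − 9457/48 + 19499/48) = 969/8, so the E-coordinate is 1.
[DEG] = ½·(13·(11−(-275/24)) + 3·(-275/24−(21/2)) + (193/24)·(21/2−11)) = ½·(7007/24 − 527/8 − 193/48) = 3553/32, so the F-coordinate is 11/12.

(-11/12, 1, 11/12)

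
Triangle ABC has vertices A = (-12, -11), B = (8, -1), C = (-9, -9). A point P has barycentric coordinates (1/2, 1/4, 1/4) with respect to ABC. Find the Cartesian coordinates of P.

(-25/4, -8)

P = (1/2)·A + (1/4)·B + (1/4)·C.
x-coordinate: (1/2)·(-12) + (1/4)·8 + (1/4)·(-9) = -25/4.
y-coordinate: (1/2)·(-11) + (1/4)·(-1) + (1/4)·(-9) = -8.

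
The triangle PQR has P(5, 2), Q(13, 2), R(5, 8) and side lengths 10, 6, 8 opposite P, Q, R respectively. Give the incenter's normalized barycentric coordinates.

(5/12, 1/4, 1/3)

The incenter has barycentric coordinates proportional to the opposite side lengths: (10 : 6 : 8).
Normalizing by 10+6+8 = 24 gives (5/12, 1/4, 1/3).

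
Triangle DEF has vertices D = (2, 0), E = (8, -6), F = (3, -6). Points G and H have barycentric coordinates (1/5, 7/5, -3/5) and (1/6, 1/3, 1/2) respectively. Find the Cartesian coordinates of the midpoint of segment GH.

(143/20, -49/10)

Barycentric coordinates of the midpoint are the average: (11/60, 13/15, -1/20).
Converting: (11/60)·D + (13/15)·E + (-1/20)·F = (143/20, -49/10).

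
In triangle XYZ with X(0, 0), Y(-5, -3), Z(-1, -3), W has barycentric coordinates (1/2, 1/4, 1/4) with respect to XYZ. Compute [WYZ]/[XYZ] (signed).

1/2

The signed ratio [WYZ]/[XYZ] equals the barycentric coordinate of W at vertex X, which is 1/2.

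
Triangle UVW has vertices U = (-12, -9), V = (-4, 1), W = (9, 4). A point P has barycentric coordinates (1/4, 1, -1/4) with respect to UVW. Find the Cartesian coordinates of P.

(-37/4, -9/4)

P = (1/4)·U + 1·V + (-1/4)·W.
x-coordinate: (1/4)·(-12) + 1·(-4) + (-1/4)·9 = -37/4.
y-coordinate: (1/4)·(-9) + 1·1 + (-1/4)·4 = -9/4.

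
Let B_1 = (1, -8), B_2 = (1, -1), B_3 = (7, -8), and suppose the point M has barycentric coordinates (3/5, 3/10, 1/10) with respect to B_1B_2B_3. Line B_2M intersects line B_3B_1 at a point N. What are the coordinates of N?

(13/7, -8)

Line B_2M meets B_3B_1 where the B_2-coordinate vanishes; zeroing M's B_2-weight and renormalizing leaves B_3, B_1-weights 1/10 : 3/5 → (1/7, 6/7).
So N = (1/7)·B_3 + (6/7)·B_1 = (13/7, -8).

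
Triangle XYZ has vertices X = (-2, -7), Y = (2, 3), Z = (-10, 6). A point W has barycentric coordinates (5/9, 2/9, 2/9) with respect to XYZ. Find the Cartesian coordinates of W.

W = (5/9)·X + (2/9)·Y + (2/9)·Z.
x-coordinate: (5/9)·(-2) + (2/9)·2 + (2/9)·(-10) = -26/9.
y-coordinate: (5/9)·(-7) + (2/9)·3 + (2/9)·6 = -17/9.

(-26/9, -17/9)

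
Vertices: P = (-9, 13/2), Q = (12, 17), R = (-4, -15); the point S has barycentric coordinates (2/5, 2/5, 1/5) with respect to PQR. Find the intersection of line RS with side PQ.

Line RS meets PQ where the R-coordinate vanishes; zeroing S's R-weight and renormalizing leaves P, Q-weights 2/5 : 2/5 → (1/2, 1/2).
So T = (1/2)·P + (1/2)·Q = (3/2, 47/4).

(3/2, 47/4)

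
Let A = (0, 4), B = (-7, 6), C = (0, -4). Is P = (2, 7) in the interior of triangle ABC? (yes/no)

no

Barycentric coordinates of P: (97/56, -2/7, -25/56).
The three coordinates are positive, negative, negative; a point is interior exactly when all three are positive.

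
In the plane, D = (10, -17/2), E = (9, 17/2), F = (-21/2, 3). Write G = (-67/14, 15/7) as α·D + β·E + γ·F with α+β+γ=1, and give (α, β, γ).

Signed area of the reference triangle: [DEF] = ½·(10·(17/2−3) + 9·(3−(-17/2)) + (-21/2)·(-17/2−(17/2))) = ½·(55 + 207/2 + 357/2) = 337/2.
[GEF] = ½·((-67/14)·(17/2−3) + 9·(3−(15/7)) + (-21/2)·(15/7−(17/2))) = ½·(-737/28 + 54/7 + 267/4) = 337/14, so the D-coordinate is (337/14)/(337/2) = 1/7.
[DGF] = ½·(10·(15/7−3) + (-67/14)·(3−(-17/2)) + (-21/2)·(-17/2−(15/7))) = ½·(-60/7 − 1541/28 + 447/4) = 337/14, so the E-coordinate is 1/7.
[DEG] = ½·(10·(17/2−(15/7)) + 9·(15/7−(-17/2)) + (-67/14)·(-17/2−(17/2))) = ½·(445/7 + 1341/14 + 1139/14) = 1685/14, so the F-coordinate is 5/7.
Check: 1/7 + 1/7 + 5/7 = 1.

(1/7, 1/7, 5/7)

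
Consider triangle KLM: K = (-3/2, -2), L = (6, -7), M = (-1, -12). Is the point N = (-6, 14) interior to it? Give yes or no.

no

Barycentric coordinates of N: (414/145, -74/145, -39/29).
The three coordinates are positive, negative, negative; a point is interior exactly when all three are positive.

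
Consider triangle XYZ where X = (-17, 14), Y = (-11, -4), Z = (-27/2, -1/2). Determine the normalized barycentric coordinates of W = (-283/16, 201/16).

(3/4, -5/8, 7/8)

Signed area of the reference triangle: [XYZ] = ½·((-17)·(-4−(-1/2)) + (-11)·(-1/2−14) + (-27/2)·(14−(-4))) = ½·(119/2 + 319/2 − 243) = -12.
[WYZ] = ½·((-283/16)·(-4−(-1/2)) + (-11)·(-1/2−(201/16)) + (-27/2)·(201/16−(-4))) = ½·(1981/32 + 2299/16 − 7155/32) = -9, so the X-coordinate is (-9)/(-12) = 3/4.
[XWZ] = ½·((-17)·(201/16−(-1/2)) + (-283/16)·(-1/2−14) + (-27/2)·(14−(201/16))) = ½·(-3553/16 + 8207/32 − 621/32) = 15/2, so the Y-coordinate is -5/8.
[XYW] = ½·((-17)·(-4−(201/16)) + (-11)·(201/16−14) + (-283/16)·(14−(-4))) = ½·(4505/16 + 253/16 − 2547/8) = -21/2, so the Z-coordinate is 7/8.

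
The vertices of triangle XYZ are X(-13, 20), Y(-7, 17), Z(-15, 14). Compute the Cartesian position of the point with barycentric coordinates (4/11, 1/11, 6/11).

W = (4/11)·X + (1/11)·Y + (6/11)·Z.
x-coordinate: (4/11)·(-13) + (1/11)·(-7) + (6/11)·(-15) = -149/11.
y-coordinate: (4/11)·20 + (1/11)·17 + (6/11)·14 = 181/11.

(-149/11, 181/11)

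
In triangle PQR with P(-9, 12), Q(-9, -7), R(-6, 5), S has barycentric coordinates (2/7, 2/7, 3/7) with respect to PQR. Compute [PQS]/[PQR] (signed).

3/7

The signed ratio [PQS]/[PQR] equals the barycentric coordinate of S at vertex R, which is 3/7.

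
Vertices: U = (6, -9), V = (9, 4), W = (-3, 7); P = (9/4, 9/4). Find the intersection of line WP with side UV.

Barycentric coordinates of P with respect to UVW: (1/4, 1/4, 1/2).
On side UV the W-coordinate is zero; dropping P's W-weight 1/2 and renormalizing the remaining 1/4 : 1/4 gives weights 1/2, 1/2 on U, V.
Q = (1/2)·(6, -9) + (1/2)·(9, 4) = (15/2, -5/2).

(15/2, -5/2)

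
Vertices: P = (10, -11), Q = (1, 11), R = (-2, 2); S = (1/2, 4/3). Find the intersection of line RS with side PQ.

Barycentric coordinates of S with respect to PQR: (1/6, 1/6, 2/3).
On side PQ the R-coordinate is zero; dropping S's R-weight 2/3 and renormalizing the remaining 1/6 : 1/6 gives weights 1/2, 1/2 on P, Q.
T = (1/2)·(10, -11) + (1/2)·(1, 11) = (11/2, 0).

(11/2, 0)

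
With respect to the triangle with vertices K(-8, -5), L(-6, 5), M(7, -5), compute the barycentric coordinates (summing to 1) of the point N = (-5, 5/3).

(2/9, 2/3, 1/9)

Signed area of the reference triangle: [KLM] = ½·((-8)·(5−(-5)) + (-6)·(-5−(-5)) + 7·(-5−5)) = ½·(-80 + 0 − 70) = -75.
[NLM] = ½·((-5)·(5−(-5)) + (-6)·(-5−(5/3)) + 7·(5/3−5)) = ½·(-50 + 40 − 70/3) = -50/3, so the K-coordinate is (-50/3)/(-75) = 2/9.
[KNM] = ½·((-8)·(5/3−(-5)) + (-5)·(-5−(-5)) + 7·(-5−(5/3))) = ½·(-160/3 + 0 − 140/3) = -50, so the L-coordinate is 2/3.
[KLN] = ½·((-8)·(5−(5/3)) + (-6)·(5/3−(-5)) + (-5)·(-5−5)) = ½·(-80/3 − 40 + 50) = -25/3, so the M-coordinate is 1/9.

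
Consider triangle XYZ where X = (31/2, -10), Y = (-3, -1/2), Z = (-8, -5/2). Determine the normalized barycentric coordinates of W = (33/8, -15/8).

(1/4, 5/4, -1/2)

Signed area of the reference triangle: [XYZ] = ½·((31/2)·(-1/2−(-5/2)) + (-3)·(-5/2−(-10)) + (-8)·(-10−(-1/2))) = ½·(31 − 45/2 + 76) = 169/4.
[WYZ] = ½·((33/8)·(-1/2−(-5/2)) + (-3)·(-5/2−(-15/8)) + (-8)·(-15/8−(-1/2))) = ½·(33/4 + 15/8 + 11) = 169/16, so the X-coordinate is (169/16)/(169/4) = 1/4.
[XWZ] = ½·((31/2)·(-15/8−(-5/2)) + (33/8)·(-5/2−(-10)) + (-8)·(-10−(-15/8))) = ½·(155/16 + 495/16 + 65) = 845/16, so the Y-coordinate is 5/4.
[XYW] = ½·((31/2)·(-1/2−(-15/8)) + (-3)·(-15/8−(-10)) + (33/8)·(-10−(-1/2))) = ½·(341/16 − 195/8 − 627/16) = -169/8, so the Z-coordinate is -1/2.
Check: 1/4 + 5/4 − 1/2 = 1.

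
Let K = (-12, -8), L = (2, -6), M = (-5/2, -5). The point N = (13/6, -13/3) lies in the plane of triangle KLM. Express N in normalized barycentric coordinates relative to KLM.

(-1/3, 1/3, 1)

Signed area of the reference triangle: [KLM] = ½·((-12)·(-6−(-5)) + 2·(-5−(-8)) + (-5/2)·(-8−(-6))) = ½·(12 + 6 + 5) = 23/2.
[NLM] = ½·((13/6)·(-6−(-5)) + 2·(-5−(-13/3)) + (-5/2)·(-13/3−(-6))) = ½·(-13/6 − 4/3 − 25/6) = -23/6, so the K-coordinate is (-23/6)/(23/2) = -1/3.
[KNM] = ½·((-12)·(-13/3−(-5)) + (13/6)·(-5−(-8)) + (-5/2)·(-8−(-13/3))) = ½·(-8 + 13/2 + 55/6) = 23/6, so the L-coordinate is 1/3.
[KLN] = ½·((-12)·(-6−(-13/3)) + 2·(-13/3−(-8)) + (13/6)·(-8−(-6))) = ½·(20 + 22/3 − 13/3) = 23/2, so the M-coordinate is 1.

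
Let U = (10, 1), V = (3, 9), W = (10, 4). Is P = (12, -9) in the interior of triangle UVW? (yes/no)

no

Barycentric coordinates of P: (27/7, -2/7, -18/7).
The three coordinates are positive, negative, negative; a point is interior exactly when all three are positive.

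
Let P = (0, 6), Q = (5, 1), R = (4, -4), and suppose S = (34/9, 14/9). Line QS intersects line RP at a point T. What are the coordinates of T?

(4/3, 8/3)

Barycentric coordinates of S with respect to PQR: (2/9, 2/3, 1/9).
On side RP the Q-coordinate is zero; dropping S's Q-weight 2/3 and renormalizing the remaining 1/9 : 2/9 gives weights 1/3, 2/3 on R, P.
T = (1/3)·(4, -4) + (2/3)·(0, 6) = (4/3, 8/3).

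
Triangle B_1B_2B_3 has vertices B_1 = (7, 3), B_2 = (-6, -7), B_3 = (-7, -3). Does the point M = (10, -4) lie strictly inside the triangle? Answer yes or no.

no

Barycentric coordinates of M: (67/62, 58/31, -121/62).
The three coordinates are positive, positive, negative; a point is interior exactly when all three are positive.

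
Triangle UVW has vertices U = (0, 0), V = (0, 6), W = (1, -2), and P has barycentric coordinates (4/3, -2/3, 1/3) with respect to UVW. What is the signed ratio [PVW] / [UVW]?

4/3

The signed ratio [PVW]/[UVW] equals the barycentric coordinate of P at vertex U, which is 4/3.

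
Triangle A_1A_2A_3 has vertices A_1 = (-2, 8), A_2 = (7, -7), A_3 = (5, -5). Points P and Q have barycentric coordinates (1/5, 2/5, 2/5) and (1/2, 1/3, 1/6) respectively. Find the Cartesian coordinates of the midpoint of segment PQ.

(197/60, -71/60)

Barycentric coordinates of the midpoint are the average: (7/20, 11/30, 17/60).
Converting: (7/20)·A_1 + (11/30)·A_2 + (17/60)·A_3 = (197/60, -71/60).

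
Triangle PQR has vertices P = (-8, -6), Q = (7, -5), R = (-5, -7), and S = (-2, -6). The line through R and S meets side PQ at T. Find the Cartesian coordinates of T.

Barycentric coordinates of S with respect to PQR: (1/3, 1/3, 1/3).
On side PQ the R-coordinate is zero; dropping S's R-weight 1/3 and renormalizing the remaining 1/3 : 1/3 gives weights 1/2, 1/2 on P, Q.
T = (1/2)·(-8, -6) + (1/2)·(7, -5) = (-1/2, -11/2).

(-1/2, -11/2)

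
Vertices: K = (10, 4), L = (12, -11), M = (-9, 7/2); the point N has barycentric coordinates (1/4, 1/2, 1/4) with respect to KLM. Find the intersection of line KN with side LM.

Line KN meets LM where the K-coordinate vanishes; zeroing N's K-weight and renormalizing leaves L, M-weights 1/2 : 1/4 → (2/3, 1/3).
So J = (2/3)·L + (1/3)·M = (5, -37/6).

(5, -37/6)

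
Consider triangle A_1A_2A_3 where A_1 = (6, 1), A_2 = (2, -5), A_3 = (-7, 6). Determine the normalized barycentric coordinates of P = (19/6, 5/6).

Signed area of the reference triangle: [A_1A_2A_3] = ½·(6·(-5−6) + 2·(6−1) + (-7)·(1−(-5))) = ½·(-66 + 10 − 42) = -49.
[PA_2A_3] = ½·((19/6)·(-5−6) + 2·(6−(5/6)) + (-7)·(5/6−(-5))) = ½·(-209/6 + 31/3 − 245/6) = -98/3, so the A_1-coordinate is (-98/3)/(-49) = 2/3.
[A_1PA_3] = ½·(6·(5/6−6) + (19/6)·(6−1) + (-7)·(1−(5/6))) = ½·(-31 + 95/6 − 7/6) = -49/6, so the A_2-coordinate is 1/6.
[A_1A_2P] = ½·(6·(-5−(5/6)) + 2·(5/6−1) + (19/6)·(1−(-5))) = ½·(-35 − 1/3 + 19) = -49/6, so the A_3-coordinate is 1/6.
Check: 2/3 + 1/6 + 1/6 = 1.

(2/3, 1/6, 1/6)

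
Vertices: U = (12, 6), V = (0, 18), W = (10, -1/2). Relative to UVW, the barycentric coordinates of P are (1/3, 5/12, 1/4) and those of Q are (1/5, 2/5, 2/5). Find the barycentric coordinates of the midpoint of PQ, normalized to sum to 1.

(4/15, 49/120, 13/40)

Since both coordinate triples sum to 1, the midpoint's barycentrics are the componentwise average.
(1/3+1/5)/2 = 4/15; similarly 49/120 and 13/40.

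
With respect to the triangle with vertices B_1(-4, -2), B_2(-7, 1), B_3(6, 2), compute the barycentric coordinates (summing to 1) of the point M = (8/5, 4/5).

(4/15, 2/15, 3/5)

Signed area of the reference triangle: [B_1B_2B_3] = ½·((-4)·(1−2) + (-7)·(2−(-2)) + 6·(-2−1)) = ½·(4 − 28 − 18) = -21.
[MB_2B_3] = ½·((8/5)·(1−2) + (-7)·(2−(4/5)) + 6·(4/5−1)) = ½·(-8/5 − 42/5 − 6/5) = -28/5, so the B_1-coordinate is (-28/5)/(-21) = 4/15.
[B_1MB_3] = ½·((-4)·(4/5−2) + (8/5)·(2−(-2)) + 6·(-2−(4/5))) = ½·(24/5 + 32/5 − 84/5) = -14/5, so the B_2-coordinate is 2/15.
[B_1B_2M] = ½·((-4)·(1−(4/5)) + (-7)·(4/5−(-2)) + (8/5)·(-2−1)) = ½·(-4/5 − 98/5 − 24/5) = -63/5, so the B_3-coordinate is 3/5.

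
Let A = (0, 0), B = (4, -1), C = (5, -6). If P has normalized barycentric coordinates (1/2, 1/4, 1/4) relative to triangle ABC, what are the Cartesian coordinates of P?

P = (1/2)·A + (1/4)·B + (1/4)·C.
x-coordinate: (1/2)·0 + (1/4)·4 + (1/4)·5 = 9/4.
y-coordinate: (1/2)·0 + (1/4)·(-1) + (1/4)·(-6) = -7/4.

(9/4, -7/4)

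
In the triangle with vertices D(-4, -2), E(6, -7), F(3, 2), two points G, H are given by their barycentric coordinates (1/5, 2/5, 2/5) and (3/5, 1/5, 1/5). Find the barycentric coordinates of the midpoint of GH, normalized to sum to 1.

Since both coordinate triples sum to 1, the midpoint's barycentrics are the componentwise average.
(1/5+3/5)/2 = 2/5; similarly 3/10 and 3/10.

(2/5, 3/10, 3/10)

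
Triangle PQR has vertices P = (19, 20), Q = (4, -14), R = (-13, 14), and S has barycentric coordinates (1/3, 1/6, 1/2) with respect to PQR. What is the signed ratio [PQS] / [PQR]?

1/2

The signed ratio [PQS]/[PQR] equals the barycentric coordinate of S at vertex R, which is 1/2.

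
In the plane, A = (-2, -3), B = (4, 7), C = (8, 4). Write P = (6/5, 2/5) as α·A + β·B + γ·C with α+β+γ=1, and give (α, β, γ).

Signed area of the reference triangle: [ABC] = ½·((-2)·(7−4) + 4·(4−(-3)) + 8·(-3−7)) = ½·(-6 + 28 − 80) = -29.
[PBC] = ½·((6/5)·(7−4) + 4·(4−(2/5)) + 8·(2/5−7)) = ½·(18/5 + 72/5 − 264/5) = -87/5, so the A-coordinate is (-87/5)/(-29) = 3/5.
[APC] = ½·((-2)·(2/5−4) + (6/5)·(4−(-3)) + 8·(-3−(2/5))) = ½·(36/5 + 42/5 − 136/5) = -29/5, so the B-coordinate is 1/5.
[ABP] = ½·((-2)·(7−(2/5)) + 4·(2/5−(-3)) + (6/5)·(-3−7)) = ½·(-66/5 + 68/5 − 12) = -29/5, so the C-coordinate is 1/5.
Check: 3/5 + 1/5 + 1/5 = 1.

(3/5, 1/5, 1/5)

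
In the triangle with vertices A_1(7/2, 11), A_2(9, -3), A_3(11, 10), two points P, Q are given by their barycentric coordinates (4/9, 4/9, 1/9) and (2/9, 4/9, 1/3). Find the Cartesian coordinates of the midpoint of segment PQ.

(137/18, 41/9)

Barycentric coordinates of the midpoint are the average: (1/3, 4/9, 2/9).
Converting: (1/3)·A_1 + (4/9)·A_2 + (2/9)·A_3 = (137/18, 41/9).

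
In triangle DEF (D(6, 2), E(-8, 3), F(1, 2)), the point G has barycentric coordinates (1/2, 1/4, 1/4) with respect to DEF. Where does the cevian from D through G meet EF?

Line DG meets EF where the D-coordinate vanishes; zeroing G's D-weight and renormalizing leaves E, F-weights 1/4 : 1/4 → (1/2, 1/2).
So H = (1/2)·E + (1/2)·F = (-7/2, 5/2).

(-7/2, 5/2)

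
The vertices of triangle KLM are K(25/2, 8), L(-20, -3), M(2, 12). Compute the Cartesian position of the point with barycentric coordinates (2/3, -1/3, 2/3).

(49/3, 43/3)

N = (2/3)·K + (-1/3)·L + (2/3)·M.
x-coordinate: (2/3)·(25/2) + (-1/3)·(-20) + (2/3)·2 = 49/3.
y-coordinate: (2/3)·8 + (-1/3)·(-3) + (2/3)·12 = 43/3.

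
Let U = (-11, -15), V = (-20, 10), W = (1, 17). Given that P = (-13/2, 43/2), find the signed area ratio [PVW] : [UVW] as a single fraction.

[UVW] = ½·((-11)·(10−17) + (-20)·(17−(-15)) + 1·(-15−10)) = ½·(77 − 640 − 25) = -294.
[PVW] = ½·((-13/2)·(10−17) + (-20)·(17−(43/2)) + 1·(43/2−10)) = ½·(91/2 + 90 + 23/2) = 147/2, so the ratio is (147/2)/(-294) = -1/4.

-1/4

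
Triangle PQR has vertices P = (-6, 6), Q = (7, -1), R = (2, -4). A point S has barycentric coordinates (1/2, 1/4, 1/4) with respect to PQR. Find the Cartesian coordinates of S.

(-3/4, 7/4)

S = (1/2)·P + (1/4)·Q + (1/4)·R.
x-coordinate: (1/2)·(-6) + (1/4)·7 + (1/4)·2 = -3/4.
y-coordinate: (1/2)·6 + (1/4)·(-1) + (1/4)·(-4) = 7/4.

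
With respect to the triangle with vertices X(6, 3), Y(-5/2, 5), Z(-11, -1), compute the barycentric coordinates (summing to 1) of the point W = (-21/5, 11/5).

Signed area of the reference triangle: [XYZ] = ½·(6·(5−(-1)) + (-5/2)·(-1−3) + (-11)·(3−5)) = ½·(36 + 10 + 22) = 34.
[WYZ] = ½·((-21/5)·(5−(-1)) + (-5/2)·(-1−(11/5)) + (-11)·(11/5−5)) = ½·(-126/5 + 8 + 154/5) = 34/5, so the X-coordinate is (34/5)/34 = 1/5.
[XWZ] = ½·(6·(11/5−(-1)) + (-21/5)·(-1−3) + (-11)·(3−(11/5))) = ½·(96/5 + 84/5 − 44/5) = 68/5, so the Y-coordinate is 2/5.
[XYW] = ½·(6·(5−(11/5)) + (-5/2)·(11/5−3) + (-21/5)·(3−5)) = ½·(84/5 + 2 + 42/5) = 68/5, so the Z-coordinate is 2/5.
Check: 1/5 + 2/5 + 2/5 = 1.

(1/5, 2/5, 2/5)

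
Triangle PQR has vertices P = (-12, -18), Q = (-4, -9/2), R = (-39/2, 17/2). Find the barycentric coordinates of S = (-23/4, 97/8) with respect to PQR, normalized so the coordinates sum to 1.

Signed area of the reference triangle: [PQR] = ½·((-12)·(-9/2−(17/2)) + (-4)·(17/2−(-18)) + (-39/2)·(-18−(-9/2))) = ½·(156 − 106 + 1053/4) = 1253/8.
[SQR] = ½·((-23/4)·(-9/2−(17/2)) + (-4)·(17/2−(97/8)) + (-39/2)·(97/8−(-9/2))) = ½·(299/4 + 29/2 − 5187/16) = -3759/32, so the P-coordinate is (-3759/32)/(1253/8) = -3/4.
[PSR] = ½·((-12)·(97/8−(17/2)) + (-23/4)·(17/2−(-18)) + (-39/2)·(-18−(97/8))) = ½·(-87/2 − 1219/8 + 9399/16) = 6265/32, so the Q-coordinate is 5/4.
[PQS] = ½·((-12)·(-9/2−(97/8)) + (-4)·(97/8−(-18)) + (-23/4)·(-18−(-9/2))) = ½·(399/2 − 241/2 + 621/8) = 1253/16, so the R-coordinate is 1/2.

(-3/4, 5/4, 1/2)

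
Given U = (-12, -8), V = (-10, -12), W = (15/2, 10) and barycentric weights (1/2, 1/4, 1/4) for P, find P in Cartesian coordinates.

(-53/8, -9/2)

P = (1/2)·U + (1/4)·V + (1/4)·W.
x-coordinate: (1/2)·(-12) + (1/4)·(-10) + (1/4)·(15/2) = -53/8.
y-coordinate: (1/2)·(-8) + (1/4)·(-12) + (1/4)·10 = -9/2.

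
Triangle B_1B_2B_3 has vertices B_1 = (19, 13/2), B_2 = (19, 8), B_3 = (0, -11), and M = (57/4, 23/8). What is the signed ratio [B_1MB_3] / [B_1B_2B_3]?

[B_1B_2B_3] = ½·(19·(8−(-11)) + 19·(-11−(13/2)) + 0·(13/2−8)) = ½·(361 − 665/2 + 0) = 57/4.
[B_1MB_3] = ½·(19·(23/8−(-11)) + (57/4)·(-11−(13/2)) + 0·(13/2−(23/8))) = ½·(2109/8 − 1995/8 + 0) = 57/8, so the ratio is (57/8)/(57/4) = 1/2.

1/2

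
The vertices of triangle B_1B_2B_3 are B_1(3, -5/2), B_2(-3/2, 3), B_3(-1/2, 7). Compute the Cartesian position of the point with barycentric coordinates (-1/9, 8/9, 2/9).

M = (-1/9)·B_1 + (8/9)·B_2 + (2/9)·B_3.
x-coordinate: (-1/9)·3 + (8/9)·(-3/2) + (2/9)·(-1/2) = -16/9.
y-coordinate: (-1/9)·(-5/2) + (8/9)·3 + (2/9)·7 = 9/2.

(-16/9, 9/2)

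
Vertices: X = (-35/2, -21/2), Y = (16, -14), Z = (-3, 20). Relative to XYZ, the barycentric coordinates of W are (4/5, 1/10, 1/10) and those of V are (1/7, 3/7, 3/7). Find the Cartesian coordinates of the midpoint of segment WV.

Barycentric coordinates of the midpoint are the average: (33/70, 37/140, 37/140).
Converting: (33/70)·X + (37/140)·Y + (37/140)·Z = (-337/70, -471/140).

(-337/70, -471/140)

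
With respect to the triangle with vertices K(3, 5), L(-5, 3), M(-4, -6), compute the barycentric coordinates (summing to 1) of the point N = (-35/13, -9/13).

Signed area of the reference triangle: [KLM] = ½·(3·(3−(-6)) + (-5)·(-6−5) + (-4)·(5−3)) = ½·(27 + 55 − 8) = 37.
[NLM] = ½·((-35/13)·(3−(-6)) + (-5)·(-6−(-9/13)) + (-4)·(-9/13−3)) = ½·(-315/13 + 345/13 + 192/13) = 111/13, so the K-coordinate is (111/13)/37 = 3/13.
[KNM] = ½·(3·(-9/13−(-6)) + (-35/13)·(-6−5) + (-4)·(5−(-9/13))) = ½·(207/13 + 385/13 − 296/13) = 148/13, so the L-coordinate is 4/13.
[KLN] = ½·(3·(3−(-9/13)) + (-5)·(-9/13−5) + (-35/13)·(5−3)) = ½·(144/13 + 370/13 − 70/13) = 222/13, so the M-coordinate is 6/13.
Check: 3/13 + 4/13 + 6/13 = 1.

(3/13, 4/13, 6/13)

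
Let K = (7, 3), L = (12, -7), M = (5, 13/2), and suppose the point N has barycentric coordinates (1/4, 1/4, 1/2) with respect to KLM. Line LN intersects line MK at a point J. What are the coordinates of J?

(17/3, 16/3)

Line LN meets MK where the L-coordinate vanishes; zeroing N's L-weight and renormalizing leaves M, K-weights 1/2 : 1/4 → (2/3, 1/3).
So J = (2/3)·M + (1/3)·K = (17/3, 16/3).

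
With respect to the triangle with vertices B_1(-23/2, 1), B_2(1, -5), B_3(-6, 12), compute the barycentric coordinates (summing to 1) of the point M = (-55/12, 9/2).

Signed area of the reference triangle: [B_1B_2B_3] = ½·((-23/2)·(-5−12) + 1·(12−1) + (-6)·(1−(-5))) = ½·(391/2 + 11 − 36) = 341/4.
[MB_2B_3] = ½·((-55/12)·(-5−12) + 1·(12−(9/2)) + (-6)·(9/2−(-5))) = ½·(935/12 + 15/2 − 57) = 341/24, so the B_1-coordinate is (341/24)/(341/4) = 1/6.
[B_1MB_3] = ½·((-23/2)·(9/2−12) + (-55/12)·(12−1) + (-6)·(1−(9/2))) = ½·(345/4 − 605/12 + 21) = 341/12, so the B_2-coordinate is 1/3.
[B_1B_2M] = ½·((-23/2)·(-5−(9/2)) + 1·(9/2−1) + (-55/12)·(1−(-5))) = ½·(437/4 + 7/2 − 55/2) = 341/8, so the B_3-coordinate is 1/2.
Check: 1/6 + 1/3 + 1/2 = 1.

(1/6, 1/3, 1/2)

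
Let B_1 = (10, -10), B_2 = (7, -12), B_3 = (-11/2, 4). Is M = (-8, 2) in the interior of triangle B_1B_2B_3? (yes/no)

Barycentric coordinates of M: (-65/73, 66/73, 72/73).
The three coordinates are negative, positive, positive; a point is interior exactly when all three are positive.

no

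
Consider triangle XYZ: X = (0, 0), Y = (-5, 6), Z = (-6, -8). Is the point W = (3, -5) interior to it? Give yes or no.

Barycentric coordinates of W: (123/76, -27/38, 7/76).
The three coordinates are positive, negative, positive; a point is interior exactly when all three are positive.

no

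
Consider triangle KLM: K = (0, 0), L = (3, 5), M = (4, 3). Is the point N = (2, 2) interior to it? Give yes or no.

yes

Barycentric coordinates of N: (5/11, 2/11, 4/11).
The three coordinates are positive, positive, positive; a point is interior exactly when all three are positive.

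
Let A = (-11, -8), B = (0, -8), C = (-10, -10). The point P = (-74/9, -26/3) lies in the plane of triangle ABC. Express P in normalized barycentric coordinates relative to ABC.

Signed area of the reference triangle: [ABC] = ½·((-11)·(-8−(-10)) + 0·(-10−(-8)) + (-10)·(-8−(-8))) = ½·(-22 + 0 + 0) = -11.
[PBC] = ½·((-74/9)·(-8−(-10)) + 0·(-10−(-26/3)) + (-10)·(-26/3−(-8))) = ½·(-148/9 + 0 + 20/3) = -44/9, so the A-coordinate is (-44/9)/(-11) = 4/9.
[APC] = ½·((-11)·(-26/3−(-10)) + (-74/9)·(-10−(-8)) + (-10)·(-8−(-26/3))) = ½·(-44/3 + 148/9 − 20/3) = -22/9, so the B-coordinate is 2/9.
[ABP] = ½·((-11)·(-8−(-26/3)) + 0·(-26/3−(-8)) + (-74/9)·(-8−(-8))) = ½·(-22/3 + 0 + 0) = -11/3, so the C-coordinate is 1/3.
Check: 4/9 + 2/9 + 1/3 = 1.

(4/9, 2/9, 1/3)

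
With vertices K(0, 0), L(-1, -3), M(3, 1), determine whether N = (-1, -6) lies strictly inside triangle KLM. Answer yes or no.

no

Barycentric coordinates of N: (-3/2, 17/8, 3/8).
The three coordinates are negative, positive, positive; a point is interior exactly when all three are positive.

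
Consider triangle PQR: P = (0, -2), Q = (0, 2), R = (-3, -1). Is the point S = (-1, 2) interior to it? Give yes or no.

no

Barycentric coordinates of S: (-1/4, 11/12, 1/3).
The three coordinates are negative, positive, positive; a point is interior exactly when all three are positive.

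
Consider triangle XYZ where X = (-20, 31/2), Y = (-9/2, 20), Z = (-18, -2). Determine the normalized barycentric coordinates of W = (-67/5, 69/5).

(2/5, 2/5, 1/5)

Signed area of the reference triangle: [XYZ] = ½·((-20)·(20−(-2)) + (-9/2)·(-2−(31/2)) + (-18)·(31/2−20)) = ½·(-440 + 315/4 + 81) = -1121/8.
[WYZ] = ½·((-67/5)·(20−(-2)) + (-9/2)·(-2−(69/5)) + (-18)·(69/5−20)) = ½·(-1474/5 + 711/10 + 558/5) = -1121/20, so the X-coordinate is (-1121/20)/(-1121/8) = 2/5.
[XWZ] = ½·((-20)·(69/5−(-2)) + (-67/5)·(-2−(31/2)) + (-18)·(31/2−(69/5))) = ½·(-316 + 469/2 − 153/5) = -1121/20, so the Y-coordinate is 2/5.
[XYW] = ½·((-20)·(20−(69/5)) + (-9/2)·(69/5−(31/2)) + (-67/5)·(31/2−20)) = ½·(-124 + 153/20 + 603/10) = -1121/40, so the Z-coordinate is 1/5.
Check: 2/5 + 2/5 + 1/5 = 1.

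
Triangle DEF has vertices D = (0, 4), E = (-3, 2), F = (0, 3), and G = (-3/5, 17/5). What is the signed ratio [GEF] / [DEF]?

3/5

[DEF] = ½·(0·(2−3) + (-3)·(3−4) + 0·(4−2)) = ½·(0 + 3 + 0) = 3/2.
[GEF] = ½·((-3/5)·(2−3) + (-3)·(3−(17/5)) + 0·(17/5−2)) = ½·(3/5 + 6/5 + 0) = 9/10, so the ratio is (9/10)/(3/2) = 3/5.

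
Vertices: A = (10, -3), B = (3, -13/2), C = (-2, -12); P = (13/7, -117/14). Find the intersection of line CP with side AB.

(19/4, -45/8)

Barycentric coordinates of P with respect to ABC: (1/7, 3/7, 3/7).
On side AB the C-coordinate is zero; dropping P's C-weight 3/7 and renormalizing the remaining 1/7 : 3/7 gives weights 1/4, 3/4 on A, B.
Q = (1/4)·(10, -3) + (3/4)·(3, -13/2) = (19/4, -45/8).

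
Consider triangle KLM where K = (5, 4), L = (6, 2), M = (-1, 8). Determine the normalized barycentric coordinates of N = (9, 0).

(1/2, 1, -1/2)

Signed area of the reference triangle: [KLM] = ½·(5·(2−8) + 6·(8−4) + (-1)·(4−2)) = ½·(-30 + 24 − 2) = -4.
[NLM] = ½·(9·(2−8) + 6·(8−0) + (-1)·(0−2)) = ½·(-54 + 48 + 2) = -2, so the K-coordinate is (-2)/(-4) = 1/2.
[KNM] = ½·(5·(0−8) + 9·(8−4) + (-1)·(4−0)) = ½·(-40 + 36 − 4) = -4, so the L-coordinate is 1.
[KLN] = ½·(5·(2−0) + 6·(0−4) + 9·(4−2)) = ½·(10 − 24 + 18) = 2, so the M-coordinate is -1/2.
Check: 1/2 + 1 − 1/2 = 1.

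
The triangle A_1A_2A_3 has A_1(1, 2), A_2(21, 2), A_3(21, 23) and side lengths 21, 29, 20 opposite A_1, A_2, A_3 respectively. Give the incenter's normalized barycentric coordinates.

(3/10, 29/70, 2/7)

The incenter has barycentric coordinates proportional to the opposite side lengths: (21 : 29 : 20).
Normalizing by 21+29+20 = 70 gives (3/10, 29/70, 2/7).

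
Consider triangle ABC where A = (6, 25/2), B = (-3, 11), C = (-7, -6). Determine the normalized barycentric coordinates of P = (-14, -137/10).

Signed area of the reference triangle: [ABC] = ½·(6·(11−(-6)) + (-3)·(-6−(25/2)) + (-7)·(25/2−11)) = ½·(102 + 111/2 − 21/2) = 147/2.
[PBC] = ½·((-14)·(11−(-6)) + (-3)·(-6−(-137/10)) + (-7)·(-137/10−11)) = ½·(-238 − 231/10 + 1729/10) = -441/10, so the A-coordinate is (-441/10)/(147/2) = -3/5.
[APC] = ½·(6·(-137/10−(-6)) + (-14)·(-6−(25/2)) + (-7)·(25/2−(-137/10))) = ½·(-231/5 + 259 − 917/5) = 147/10, so the B-coordinate is 1/5.
[ABP] = ½·(6·(11−(-137/10)) + (-3)·(-137/10−(25/2)) + (-14)·(25/2−11)) = ½·(741/5 + 393/5 − 21) = 1029/10, so the C-coordinate is 7/5.

(-3/5, 1/5, 7/5)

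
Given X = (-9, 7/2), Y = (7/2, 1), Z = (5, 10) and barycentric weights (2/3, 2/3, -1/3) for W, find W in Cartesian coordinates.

W = (2/3)·X + (2/3)·Y + (-1/3)·Z.
x-coordinate: (2/3)·(-9) + (2/3)·(7/2) + (-1/3)·5 = -16/3.
y-coordinate: (2/3)·(7/2) + (2/3)·1 + (-1/3)·10 = -1/3.

(-16/3, -1/3)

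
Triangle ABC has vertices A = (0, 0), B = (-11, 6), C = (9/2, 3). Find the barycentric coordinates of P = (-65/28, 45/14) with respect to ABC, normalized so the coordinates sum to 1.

Signed area of the reference triangle: [ABC] = ½·(0·(6−3) + (-11)·(3−0) + (9/2)·(0−6)) = ½·(0 − 33 − 27) = -30.
[PBC] = ½·((-65/28)·(6−3) + (-11)·(3−(45/14)) + (9/2)·(45/14−6)) = ½·(-195/28 + 33/14 − 351/28) = -60/7, so the A-coordinate is (-60/7)/(-30) = 2/7.
[APC] = ½·(0·(45/14−3) + (-65/28)·(3−0) + (9/2)·(0−(45/14))) = ½·(0 − 195/28 − 405/28) = -75/7, so the B-coordinate is 5/14.
[ABP] = ½·(0·(6−(45/14)) + (-11)·(45/14−0) + (-65/28)·(0−6)) = ½·(0 − 495/14 + 195/14) = -75/7, so the C-coordinate is 5/14.

(2/7, 5/14, 5/14)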